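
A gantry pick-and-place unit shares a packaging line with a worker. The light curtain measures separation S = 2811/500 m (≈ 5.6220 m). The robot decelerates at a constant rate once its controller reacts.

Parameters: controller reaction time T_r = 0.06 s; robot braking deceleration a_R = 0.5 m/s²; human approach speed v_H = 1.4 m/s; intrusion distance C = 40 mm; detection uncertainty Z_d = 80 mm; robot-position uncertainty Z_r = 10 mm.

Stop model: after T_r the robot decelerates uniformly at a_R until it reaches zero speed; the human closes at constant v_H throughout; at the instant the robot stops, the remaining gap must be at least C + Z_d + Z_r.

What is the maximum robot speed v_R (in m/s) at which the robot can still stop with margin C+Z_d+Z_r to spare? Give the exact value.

quadratic (1)·v² + (143/50)·v + (-676/125) = 0
  disc = (143/50)² − 4·(1)·(-676/125) = 74529/2500 ; √disc = 273/50
  v_R = (−(143/50) + 273/50) / (2·(1)) = 13/10 m/s
check:
stop time T_s = (13/10)/(1/2) = 2.6000 s
robot in T_r: 1.3000·0.0600 = 0.0780 m
braking distance = 1.3000²/(2·0.5000) = 1.6900 m
human over T_r+T_s: 1.4000·(0.0600+2.6000) = 3.7240 m
C+Z_d+Z_r = 0.0400+0.0800+0.0100 = 0.1300 m
sum ≈ 0.0780+1.6900+3.7240+0.1300 ≈ 5.6220 m = S ✓

v_R_max = 13/10 m/s = 1.3000 m/s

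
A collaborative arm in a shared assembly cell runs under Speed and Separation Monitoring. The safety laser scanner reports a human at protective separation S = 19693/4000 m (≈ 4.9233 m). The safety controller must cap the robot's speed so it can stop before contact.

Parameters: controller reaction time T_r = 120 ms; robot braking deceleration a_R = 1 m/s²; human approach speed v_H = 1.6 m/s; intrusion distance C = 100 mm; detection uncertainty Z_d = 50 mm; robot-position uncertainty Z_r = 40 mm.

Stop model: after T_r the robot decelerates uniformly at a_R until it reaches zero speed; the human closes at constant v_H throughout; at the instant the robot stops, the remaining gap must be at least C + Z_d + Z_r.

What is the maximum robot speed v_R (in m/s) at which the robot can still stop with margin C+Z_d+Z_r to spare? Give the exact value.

v_R_max = 7/4 m/s = 1.7500 m/s

at the boundary: (1/2)·v² + (43/25)·v + (-3633/800) = 0
  disc = (43/25)² − 4·(1/2)·(-3633/800) = 120409/10000 ; √disc = 347/100
  v_R = (−(43/25) + 347/100) / (2·(1/2)) = 7/4 m/s
check:
braking lasts T_s = (7/4)/1 = 1.7500 s
robot covers v_R·T_r = 1.7500·0.1200 = 0.2100 m before braking
braking distance = 1.7500²/(2·1.0000) = 1.5312 m
person approaches 1.6000·(0.1200+1.7500) = 2.9920 m
residual clearance needed = 0.1000+0.0500+0.0400 = 0.1900 m
sum ≈ 0.2100+1.5312+2.9920+0.1900 ≈ 4.9233 m = S ✓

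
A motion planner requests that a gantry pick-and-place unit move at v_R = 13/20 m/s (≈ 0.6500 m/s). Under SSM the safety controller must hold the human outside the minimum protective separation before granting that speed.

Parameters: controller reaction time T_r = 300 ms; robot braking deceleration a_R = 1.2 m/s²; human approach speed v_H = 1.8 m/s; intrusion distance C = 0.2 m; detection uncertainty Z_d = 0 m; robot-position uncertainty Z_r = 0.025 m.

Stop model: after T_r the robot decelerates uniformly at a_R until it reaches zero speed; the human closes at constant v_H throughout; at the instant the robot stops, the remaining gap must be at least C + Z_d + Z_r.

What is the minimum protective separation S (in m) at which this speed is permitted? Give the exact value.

S_min = 10133/4800 m = 2.1110 m

T_s = v_R/a_R = (13/20)/(6/5) = 0.5417 s
robot in T_r: 0.6500·0.3000 = 0.1950 m
robot under decel: 0.6500²/(2·1.2000) = 0.1760 m
human closes 1.8000·0.8417 = 1.5150 m
residual clearance needed = 0.2000+0.0000+0.0250 = 0.2250 m
S_min ≈ 0.1950+0.1760+1.5150+0.2250  ⇒  S_min = 10133/4800 m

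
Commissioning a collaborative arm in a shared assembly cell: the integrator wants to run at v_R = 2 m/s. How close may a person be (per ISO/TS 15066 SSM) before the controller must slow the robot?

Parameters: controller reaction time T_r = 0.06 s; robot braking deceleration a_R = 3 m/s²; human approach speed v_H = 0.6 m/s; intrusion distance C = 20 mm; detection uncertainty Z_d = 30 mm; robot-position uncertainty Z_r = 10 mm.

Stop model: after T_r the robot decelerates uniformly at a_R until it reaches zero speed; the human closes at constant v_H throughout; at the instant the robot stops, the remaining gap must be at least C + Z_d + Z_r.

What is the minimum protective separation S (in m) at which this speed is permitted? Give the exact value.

stop time T_s = 2/3 = 0.6667 s
reaction-phase robot travel = 2.0000·0.0600 = 0.1200 m
robot covers 2.0000·0.6667 − ½·3.0000·0.6667² = 0.6667 m while stopping
person approaches 0.6000·(0.0600+0.6667) = 0.4360 m
residual clearance needed = 0.0200+0.0300+0.0100 = 0.0600 m
S_min ≈ 0.1200+0.6667+0.4360+0.0600  ⇒  S_min = 481/375 m

S_min = 481/375 m = 1.2827 m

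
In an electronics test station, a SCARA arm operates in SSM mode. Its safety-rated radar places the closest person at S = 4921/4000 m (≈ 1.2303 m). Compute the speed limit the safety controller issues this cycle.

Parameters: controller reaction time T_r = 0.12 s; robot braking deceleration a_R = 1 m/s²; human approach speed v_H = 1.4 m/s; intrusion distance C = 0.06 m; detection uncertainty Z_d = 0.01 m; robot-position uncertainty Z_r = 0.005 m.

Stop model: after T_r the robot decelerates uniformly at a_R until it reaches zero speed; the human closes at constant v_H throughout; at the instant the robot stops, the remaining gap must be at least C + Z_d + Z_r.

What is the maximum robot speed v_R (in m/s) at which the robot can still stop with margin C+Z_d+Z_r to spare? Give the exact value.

at the boundary: (1/2)·v² + (38/25)·v + (-3949/4000) = 0
  disc = (38/25)² − 4·(1/2)·(-3949/4000) = 42849/10000 ; √disc = 207/100
  v_R = (−(38/25) + 207/100) / (2·(1/2)) = 11/20 m/s
check:
stop time T_s = (11/20)/1 = 0.5500 s
robot in T_r: 0.5500·0.1200 = 0.0660 m
robot under decel: 0.5500²/(2·1.0000) = 0.1512 m
person approaches 1.4000·(0.1200+0.5500) = 0.9380 m
residual clearance needed = 0.0600+0.0100+0.0050 = 0.0750 m
sum ≈ 0.0660+0.1512+0.9380+0.0750 ≈ 1.2303 m = S ✓

v_R_max = 11/20 m/s = 0.5500 m/s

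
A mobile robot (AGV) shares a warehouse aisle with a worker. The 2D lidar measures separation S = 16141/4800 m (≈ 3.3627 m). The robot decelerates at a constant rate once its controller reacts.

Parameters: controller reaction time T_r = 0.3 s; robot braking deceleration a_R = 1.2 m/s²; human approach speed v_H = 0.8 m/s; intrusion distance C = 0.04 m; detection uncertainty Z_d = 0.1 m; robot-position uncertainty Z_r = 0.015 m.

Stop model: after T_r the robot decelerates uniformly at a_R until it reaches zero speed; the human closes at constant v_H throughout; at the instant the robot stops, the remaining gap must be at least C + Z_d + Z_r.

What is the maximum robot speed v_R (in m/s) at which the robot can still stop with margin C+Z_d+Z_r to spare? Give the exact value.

v_R_max = 7/4 m/s = 1.7500 m/s

at the boundary: (5/12)·v² + (29/30)·v + (-2849/960) = 0
  disc = (29/30)² − 4·(5/12)·(-2849/960) = 9409/1600 ; √disc = 97/40
  v_R = (−(29/30) + 97/40) / (2·(5/12)) = 7/4 m/s
check:
braking lasts T_s = (7/4)/(6/5) = 1.4583 s
reaction-phase robot travel = 1.7500·0.3000 = 0.5250 m
robot under decel: 1.7500²/(2·1.2000) = 1.2760 m
human closes 0.8000·1.7583 = 1.4067 m
residual clearance needed = 0.0400+0.1000+0.0150 = 0.1550 m
sum ≈ 0.5250+1.2760+1.4067+0.1550 ≈ 3.3627 m = S ✓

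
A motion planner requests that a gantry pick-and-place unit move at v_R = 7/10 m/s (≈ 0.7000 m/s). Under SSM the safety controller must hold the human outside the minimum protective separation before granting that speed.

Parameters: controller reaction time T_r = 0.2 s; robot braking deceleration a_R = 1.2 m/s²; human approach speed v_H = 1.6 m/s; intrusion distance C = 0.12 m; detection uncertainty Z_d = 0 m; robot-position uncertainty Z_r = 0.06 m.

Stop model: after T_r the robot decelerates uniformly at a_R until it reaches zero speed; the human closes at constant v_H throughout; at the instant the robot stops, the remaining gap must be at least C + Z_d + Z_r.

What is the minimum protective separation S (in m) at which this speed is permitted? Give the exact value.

S_min = 711/400 m = 1.7775 m

braking lasts T_s = (7/10)/(6/5) = 0.5833 s
robot in T_r: 0.7000·0.2000 = 0.1400 m
robot covers 0.7000·0.5833 − ½·1.2000·0.5833² = 0.2042 m while stopping
human closes 1.6000·0.7833 = 1.2533 m
C+Z_d+Z_r = 0.1200+0.0000+0.0600 = 0.1800 m
S_min ≈ 0.1400+0.2042+1.2533+0.1800  ⇒  S_min = 711/400 m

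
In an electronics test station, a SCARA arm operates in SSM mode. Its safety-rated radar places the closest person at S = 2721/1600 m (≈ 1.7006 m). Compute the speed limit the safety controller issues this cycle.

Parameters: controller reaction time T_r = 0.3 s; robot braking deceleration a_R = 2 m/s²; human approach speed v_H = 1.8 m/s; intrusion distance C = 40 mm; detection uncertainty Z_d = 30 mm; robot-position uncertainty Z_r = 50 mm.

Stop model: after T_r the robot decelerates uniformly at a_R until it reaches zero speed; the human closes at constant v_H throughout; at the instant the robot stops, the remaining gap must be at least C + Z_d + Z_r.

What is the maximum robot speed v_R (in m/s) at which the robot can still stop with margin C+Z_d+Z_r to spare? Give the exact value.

quadratic (1/4)·v² + (6/5)·v + (-333/320) = 0
  disc = (6/5)² − 4·(1/4)·(-333/320) = 3969/1600 ; √disc = 63/40
  v_R = (−(6/5) + 63/40) / (2·(1/4)) = 3/4 m/s
check:
braking lasts T_s = (3/4)/2 = 0.3750 s
reaction-phase robot travel = 0.7500·0.3000 = 0.2250 m
robot covers 0.7500·0.3750 − ½·2.0000·0.3750² = 0.1406 m while stopping
person approaches 1.8000·(0.3000+0.3750) = 1.2150 m
residual clearance needed = 0.0400+0.0300+0.0500 = 0.1200 m
sum ≈ 0.2250+0.1406+1.2150+0.1200 ≈ 1.7006 m = S ✓

v_R_max = 3/4 m/s = 0.7500 m/s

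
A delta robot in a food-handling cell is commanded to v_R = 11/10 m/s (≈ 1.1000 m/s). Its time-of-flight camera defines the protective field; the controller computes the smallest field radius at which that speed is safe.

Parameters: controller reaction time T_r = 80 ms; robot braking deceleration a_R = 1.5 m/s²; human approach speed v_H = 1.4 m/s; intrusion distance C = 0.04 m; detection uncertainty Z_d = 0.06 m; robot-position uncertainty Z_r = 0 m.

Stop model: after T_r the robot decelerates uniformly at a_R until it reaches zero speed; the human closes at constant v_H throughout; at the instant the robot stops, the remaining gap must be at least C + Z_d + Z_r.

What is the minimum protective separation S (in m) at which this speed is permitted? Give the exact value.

braking lasts T_s = (11/10)/(3/2) = 0.7333 s
reaction-phase robot travel = 1.1000·0.0800 = 0.0880 m
braking distance = 1.1000²/(2·1.5000) = 0.4033 m
human over T_r+T_s: 1.4000·(0.0800+0.7333) = 1.1387 m
residual clearance needed = 0.0400+0.0600+0.0000 = 0.1000 m
S_min ≈ 0.0880+0.4033+1.1387+0.1000  ⇒  S_min = 173/100 m

S_min = 173/100 m = 1.7300 m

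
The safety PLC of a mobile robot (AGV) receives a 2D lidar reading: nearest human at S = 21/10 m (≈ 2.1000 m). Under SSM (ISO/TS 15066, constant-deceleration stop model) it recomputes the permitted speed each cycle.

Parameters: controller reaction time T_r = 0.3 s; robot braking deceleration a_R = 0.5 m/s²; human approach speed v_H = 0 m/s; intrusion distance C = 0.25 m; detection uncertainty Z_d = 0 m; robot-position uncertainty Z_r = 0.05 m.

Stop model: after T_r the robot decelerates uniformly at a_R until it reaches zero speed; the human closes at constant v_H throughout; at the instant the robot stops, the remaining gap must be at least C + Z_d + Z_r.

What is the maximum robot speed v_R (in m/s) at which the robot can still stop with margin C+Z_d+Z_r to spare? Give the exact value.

v_R_max = 6/5 m/s = 1.2000 m/s

at the boundary: (1)·v² + (3/10)·v + (-9/5) = 0
  disc = (3/10)² − 4·(1)·(-9/5) = 729/100 ; √disc = 27/10
  v_R = (−(3/10) + 27/10) / (2·(1)) = 6/5 m/s
check:
braking lasts T_s = (6/5)/(1/2) = 2.4000 s
reaction-phase robot travel = 1.2000·0.3000 = 0.3600 m
robot under decel: 1.2000²/(2·0.5000) = 1.4400 m
human closes 0.0000·2.7000 = 0.0000 m
residual clearance needed = 0.2500+0.0000+0.0500 = 0.3000 m
sum ≈ 0.3600+1.4400+0.0000+0.3000 ≈ 2.1000 m = S ✓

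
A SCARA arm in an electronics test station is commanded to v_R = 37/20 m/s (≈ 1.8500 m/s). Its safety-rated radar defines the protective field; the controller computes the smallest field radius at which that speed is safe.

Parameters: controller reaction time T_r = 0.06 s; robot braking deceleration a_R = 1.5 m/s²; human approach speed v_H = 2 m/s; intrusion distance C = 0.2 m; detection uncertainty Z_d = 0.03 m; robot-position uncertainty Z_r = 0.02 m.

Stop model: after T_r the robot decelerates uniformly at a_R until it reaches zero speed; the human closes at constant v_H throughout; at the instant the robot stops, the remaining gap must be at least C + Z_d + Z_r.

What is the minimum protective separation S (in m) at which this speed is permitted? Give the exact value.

S_min = 8177/2000 m = 4.0885 m

stop time T_s = (37/20)/(3/2) = 1.2333 s
robot covers v_R·T_r = 1.8500·0.0600 = 0.1110 m before braking
robot covers 1.8500·1.2333 − ½·1.5000·1.2333² = 1.1408 m while stopping
human over T_r+T_s: 2.0000·(0.0600+1.2333) = 2.5867 m
C+Z_d+Z_r = 0.2000+0.0300+0.0200 = 0.2500 m
S_min ≈ 0.1110+1.1408+2.5867+0.2500  ⇒  S_min = 8177/2000 m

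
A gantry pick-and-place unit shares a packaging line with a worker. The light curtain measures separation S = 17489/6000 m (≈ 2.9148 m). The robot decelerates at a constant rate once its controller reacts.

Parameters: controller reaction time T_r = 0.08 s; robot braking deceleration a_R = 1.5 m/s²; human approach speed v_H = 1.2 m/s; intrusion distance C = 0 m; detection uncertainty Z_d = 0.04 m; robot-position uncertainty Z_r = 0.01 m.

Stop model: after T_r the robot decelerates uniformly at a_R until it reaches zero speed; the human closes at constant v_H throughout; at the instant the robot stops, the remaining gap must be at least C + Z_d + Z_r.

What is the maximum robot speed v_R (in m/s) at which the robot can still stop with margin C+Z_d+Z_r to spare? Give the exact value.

quadratic (1/3)·v² + (22/25)·v + (-16613/6000) = 0
  disc = (22/25)² − 4·(1/3)·(-16613/6000) = 100489/22500 ; √disc = 317/150
  v_R = (−(22/25) + 317/150) / (2·(1/3)) = 37/20 m/s
check:
braking lasts T_s = (37/20)/(3/2) = 1.2333 s
reaction-phase robot travel = 1.8500·0.0800 = 0.1480 m
robot under decel: 1.8500²/(2·1.5000) = 1.1408 m
human over T_r+T_s: 1.2000·(0.0800+1.2333) = 1.5760 m
C+Z_d+Z_r = 0.0000+0.0400+0.0100 = 0.0500 m
sum ≈ 0.1480+1.1408+1.5760+0.0500 ≈ 2.9148 m = S ✓

v_R_max = 37/20 m/s = 1.8500 m/s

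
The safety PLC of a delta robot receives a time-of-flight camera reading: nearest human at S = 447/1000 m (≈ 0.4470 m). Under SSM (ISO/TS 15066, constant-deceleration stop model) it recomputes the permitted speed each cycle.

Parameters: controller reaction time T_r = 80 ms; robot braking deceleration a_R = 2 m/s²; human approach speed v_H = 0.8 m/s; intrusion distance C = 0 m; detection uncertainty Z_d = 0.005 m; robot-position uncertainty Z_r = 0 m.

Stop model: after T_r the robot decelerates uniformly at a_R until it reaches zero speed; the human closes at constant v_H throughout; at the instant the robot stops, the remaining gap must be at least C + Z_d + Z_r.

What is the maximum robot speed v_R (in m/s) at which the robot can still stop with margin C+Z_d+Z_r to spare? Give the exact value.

at the boundary: (1/4)·v² + (12/25)·v + (-189/500) = 0
  disc = (12/25)² − 4·(1/4)·(-189/500) = 1521/2500 ; √disc = 39/50
  v_R = (−(12/25) + 39/50) / (2·(1/4)) = 3/5 m/s
check:
braking lasts T_s = (3/5)/2 = 0.3000 s
robot in T_r: 0.6000·0.0800 = 0.0480 m
robot under decel: 0.6000²/(2·2.0000) = 0.0900 m
human over T_r+T_s: 0.8000·(0.0800+0.3000) = 0.3040 m
margins: 0.0000+0.0050+0.0000 = 0.0050 m
sum ≈ 0.0480+0.0900+0.3040+0.0050 ≈ 0.4470 m = S ✓

v_R_max = 3/5 m/s = 0.6000 m/s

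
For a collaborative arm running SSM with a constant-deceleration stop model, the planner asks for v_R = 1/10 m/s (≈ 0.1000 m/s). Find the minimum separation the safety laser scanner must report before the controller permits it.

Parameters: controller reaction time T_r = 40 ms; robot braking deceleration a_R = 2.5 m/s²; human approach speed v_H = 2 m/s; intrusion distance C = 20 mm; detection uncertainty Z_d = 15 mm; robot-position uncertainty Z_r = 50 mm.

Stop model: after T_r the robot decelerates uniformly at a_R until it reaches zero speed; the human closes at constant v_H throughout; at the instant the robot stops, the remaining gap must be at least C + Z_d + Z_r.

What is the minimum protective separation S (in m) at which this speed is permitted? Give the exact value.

S_min = 251/1000 m = 0.2510 m

stop time T_s = (1/10)/(5/2) = 0.0400 s
robot in T_r: 0.1000·0.0400 = 0.0040 m
robot covers 0.1000·0.0400 − ½·2.5000·0.0400² = 0.0020 m while stopping
human over T_r+T_s: 2.0000·(0.0400+0.0400) = 0.1600 m
margins: 0.0200+0.0150+0.0500 = 0.0850 m
S_min ≈ 0.0040+0.0020+0.1600+0.0850  ⇒  S_min = 251/1000 m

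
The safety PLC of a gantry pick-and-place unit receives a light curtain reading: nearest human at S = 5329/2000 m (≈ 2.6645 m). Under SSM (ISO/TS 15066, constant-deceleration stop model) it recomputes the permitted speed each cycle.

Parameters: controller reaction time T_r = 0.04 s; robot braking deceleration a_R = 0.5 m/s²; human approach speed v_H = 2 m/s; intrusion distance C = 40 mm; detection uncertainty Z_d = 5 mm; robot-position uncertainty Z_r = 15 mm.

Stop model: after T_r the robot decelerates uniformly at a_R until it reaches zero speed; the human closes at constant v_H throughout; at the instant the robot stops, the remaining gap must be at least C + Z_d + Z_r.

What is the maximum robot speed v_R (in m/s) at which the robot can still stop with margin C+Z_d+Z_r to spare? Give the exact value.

at the boundary: (1)·v² + (101/25)·v + (-5049/2000) = 0
  disc = (101/25)² − 4·(1)·(-5049/2000) = 66049/2500 ; √disc = 257/50
  v_R = (−(101/25) + 257/50) / (2·(1)) = 11/20 m/s
check:
T_s = v_R/a_R = (11/20)/(1/2) = 1.1000 s
reaction-phase robot travel = 0.5500·0.0400 = 0.0220 m
robot under decel: 0.5500²/(2·0.5000) = 0.3025 m
human over T_r+T_s: 2.0000·(0.0400+1.1000) = 2.2800 m
C+Z_d+Z_r = 0.0400+0.0050+0.0150 = 0.0600 m
sum ≈ 0.0220+0.3025+2.2800+0.0600 ≈ 2.6645 m = S ✓

v_R_max = 11/20 m/s = 0.5500 m/s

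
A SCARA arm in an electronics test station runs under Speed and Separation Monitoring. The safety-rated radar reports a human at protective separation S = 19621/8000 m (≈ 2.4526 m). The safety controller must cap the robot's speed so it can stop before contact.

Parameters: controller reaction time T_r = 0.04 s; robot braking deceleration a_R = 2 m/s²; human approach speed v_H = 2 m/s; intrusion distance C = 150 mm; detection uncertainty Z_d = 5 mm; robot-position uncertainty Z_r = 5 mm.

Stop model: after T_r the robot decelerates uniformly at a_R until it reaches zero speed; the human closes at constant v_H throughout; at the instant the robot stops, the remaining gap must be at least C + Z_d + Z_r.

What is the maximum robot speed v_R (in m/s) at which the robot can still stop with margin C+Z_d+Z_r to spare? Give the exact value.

at the boundary: (1/4)·v² + (26/25)·v + (-17701/8000) = 0
  disc = (26/25)² − 4·(1/4)·(-17701/8000) = 131769/40000 ; √disc = 363/200
  v_R = (−(26/25) + 363/200) / (2·(1/4)) = 31/20 m/s
check:
T_s = v_R/a_R = (31/20)/2 = 0.7750 s
reaction-phase robot travel = 1.5500·0.0400 = 0.0620 m
robot under decel: 1.5500²/(2·2.0000) = 0.6006 m
human closes 2.0000·0.8150 = 1.6300 m
C+Z_d+Z_r = 0.1500+0.0050+0.0050 = 0.1600 m
sum ≈ 0.0620+0.6006+1.6300+0.1600 ≈ 2.4526 m = S ✓

v_R_max = 31/20 m/s = 1.5500 m/s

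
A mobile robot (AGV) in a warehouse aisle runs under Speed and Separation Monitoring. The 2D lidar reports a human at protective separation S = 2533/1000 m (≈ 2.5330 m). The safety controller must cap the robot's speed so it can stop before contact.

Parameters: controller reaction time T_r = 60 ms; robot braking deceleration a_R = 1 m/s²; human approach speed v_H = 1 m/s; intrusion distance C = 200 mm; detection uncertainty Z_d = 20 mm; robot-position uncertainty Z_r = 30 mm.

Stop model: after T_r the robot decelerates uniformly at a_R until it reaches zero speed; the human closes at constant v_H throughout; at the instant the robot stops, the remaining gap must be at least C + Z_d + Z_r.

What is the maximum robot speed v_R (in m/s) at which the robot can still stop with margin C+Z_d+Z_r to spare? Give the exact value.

collect terms ⇒ (1/2)·v_R² + (53/50)·v_R + (-2223/1000) = 0
  disc = (53/50)² − 4·(1/2)·(-2223/1000) = 3481/625 ; √disc = 59/25
  v_R = (−(53/50) + 59/25) / (2·(1/2)) = 13/10 m/s
check:
stop time T_s = (13/10)/1 = 1.3000 s
reaction-phase robot travel = 1.3000·0.0600 = 0.0780 m
robot covers 1.3000·1.3000 − ½·1.0000·1.3000² = 0.8450 m while stopping
human over T_r+T_s: 1.0000·(0.0600+1.3000) = 1.3600 m
C+Z_d+Z_r = 0.2000+0.0200+0.0300 = 0.2500 m
sum ≈ 0.0780+0.8450+1.3600+0.2500 ≈ 2.5330 m = S ✓

v_R_max = 13/10 m/s = 1.3000 m/s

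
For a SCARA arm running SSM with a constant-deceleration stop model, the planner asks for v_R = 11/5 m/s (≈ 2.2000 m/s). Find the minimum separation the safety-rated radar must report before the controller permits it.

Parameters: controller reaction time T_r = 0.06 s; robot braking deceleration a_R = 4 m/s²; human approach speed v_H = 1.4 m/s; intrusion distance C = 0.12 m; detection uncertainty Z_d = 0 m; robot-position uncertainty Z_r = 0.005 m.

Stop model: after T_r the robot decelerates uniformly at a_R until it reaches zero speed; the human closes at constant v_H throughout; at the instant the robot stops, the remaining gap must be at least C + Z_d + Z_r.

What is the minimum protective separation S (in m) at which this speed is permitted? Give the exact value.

S_min = 429/250 m = 1.7160 m

T_s = v_R/a_R = (11/5)/4 = 0.5500 s
robot in T_r: 2.2000·0.0600 = 0.1320 m
robot covers 2.2000·0.5500 − ½·4.0000·0.5500² = 0.6050 m while stopping
human over T_r+T_s: 1.4000·(0.0600+0.5500) = 0.8540 m
C+Z_d+Z_r = 0.1200+0.0000+0.0050 = 0.1250 m
S_min ≈ 0.1320+0.6050+0.8540+0.1250  ⇒  S_min = 429/250 m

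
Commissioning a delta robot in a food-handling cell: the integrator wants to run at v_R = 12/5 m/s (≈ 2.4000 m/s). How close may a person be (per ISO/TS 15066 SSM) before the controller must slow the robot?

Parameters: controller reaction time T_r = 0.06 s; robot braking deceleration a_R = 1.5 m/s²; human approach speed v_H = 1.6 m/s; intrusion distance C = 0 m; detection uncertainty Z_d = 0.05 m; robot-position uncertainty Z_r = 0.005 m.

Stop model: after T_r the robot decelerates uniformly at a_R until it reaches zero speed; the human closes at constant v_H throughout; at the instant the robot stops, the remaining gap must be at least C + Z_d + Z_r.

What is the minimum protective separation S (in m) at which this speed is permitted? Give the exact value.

S_min = 191/40 m = 4.7750 m

stop time T_s = (12/5)/(3/2) = 1.6000 s
robot covers v_R·T_r = 2.4000·0.0600 = 0.1440 m before braking
braking distance = 2.4000²/(2·1.5000) = 1.9200 m
human over T_r+T_s: 1.6000·(0.0600+1.6000) = 2.6560 m
C+Z_d+Z_r = 0.0000+0.0500+0.0050 = 0.0550 m
S_min ≈ 0.1440+1.9200+2.6560+0.0550  ⇒  S_min = 191/40 m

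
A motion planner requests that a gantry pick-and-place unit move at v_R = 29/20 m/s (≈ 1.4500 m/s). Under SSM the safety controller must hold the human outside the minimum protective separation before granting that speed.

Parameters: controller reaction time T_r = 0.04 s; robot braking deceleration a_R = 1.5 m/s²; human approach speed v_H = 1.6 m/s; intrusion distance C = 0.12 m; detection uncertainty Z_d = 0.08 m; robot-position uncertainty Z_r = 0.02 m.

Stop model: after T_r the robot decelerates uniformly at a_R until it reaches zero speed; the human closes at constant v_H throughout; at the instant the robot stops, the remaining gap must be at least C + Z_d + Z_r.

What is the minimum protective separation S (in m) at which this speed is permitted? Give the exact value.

S_min = 5179/2000 m = 2.5895 m

braking lasts T_s = (29/20)/(3/2) = 0.9667 s
reaction-phase robot travel = 1.4500·0.0400 = 0.0580 m
robot under decel: 1.4500²/(2·1.5000) = 0.7008 m
human closes 1.6000·1.0067 = 1.6107 m
margins: 0.1200+0.0800+0.0200 = 0.2200 m
S_min ≈ 0.0580+0.7008+1.6107+0.2200  ⇒  S_min = 5179/2000 m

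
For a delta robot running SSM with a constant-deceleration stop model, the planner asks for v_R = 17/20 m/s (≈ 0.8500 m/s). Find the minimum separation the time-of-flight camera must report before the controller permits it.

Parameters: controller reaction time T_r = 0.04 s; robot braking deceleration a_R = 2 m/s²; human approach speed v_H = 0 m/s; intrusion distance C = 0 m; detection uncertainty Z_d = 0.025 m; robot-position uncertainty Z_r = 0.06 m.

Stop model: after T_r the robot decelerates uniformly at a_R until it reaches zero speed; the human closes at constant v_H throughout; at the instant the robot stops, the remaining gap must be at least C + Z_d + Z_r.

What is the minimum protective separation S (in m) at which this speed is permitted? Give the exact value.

stop time T_s = (17/20)/2 = 0.4250 s
robot in T_r: 0.8500·0.0400 = 0.0340 m
robot covers 0.8500·0.4250 − ½·2.0000·0.4250² = 0.1806 m while stopping
human over T_r+T_s: 0.0000·(0.0400+0.4250) = 0.0000 m
residual clearance needed = 0.0000+0.0250+0.0600 = 0.0850 m
S_min ≈ 0.0340+0.1806+0.0000+0.0850  ⇒  S_min = 2397/8000 m

S_min = 2397/8000 m = 0.2996 m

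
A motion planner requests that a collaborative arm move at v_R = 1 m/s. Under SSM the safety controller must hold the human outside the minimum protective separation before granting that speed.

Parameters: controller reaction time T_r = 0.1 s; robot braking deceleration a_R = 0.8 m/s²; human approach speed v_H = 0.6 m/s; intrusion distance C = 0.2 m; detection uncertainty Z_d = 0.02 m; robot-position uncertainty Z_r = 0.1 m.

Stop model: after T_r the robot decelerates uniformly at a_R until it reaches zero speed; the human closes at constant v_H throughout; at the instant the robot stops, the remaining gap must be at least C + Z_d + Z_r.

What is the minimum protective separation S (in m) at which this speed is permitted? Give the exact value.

stop time T_s = 1/(4/5) = 1.2500 s
reaction-phase robot travel = 1.0000·0.1000 = 0.1000 m
robot covers 1.0000·1.2500 − ½·0.8000·1.2500² = 0.6250 m while stopping
person approaches 0.6000·(0.1000+1.2500) = 0.8100 m
residual clearance needed = 0.2000+0.0200+0.1000 = 0.3200 m
S_min ≈ 0.1000+0.6250+0.8100+0.3200  ⇒  S_min = 371/200 m

S_min = 371/200 m = 1.8550 m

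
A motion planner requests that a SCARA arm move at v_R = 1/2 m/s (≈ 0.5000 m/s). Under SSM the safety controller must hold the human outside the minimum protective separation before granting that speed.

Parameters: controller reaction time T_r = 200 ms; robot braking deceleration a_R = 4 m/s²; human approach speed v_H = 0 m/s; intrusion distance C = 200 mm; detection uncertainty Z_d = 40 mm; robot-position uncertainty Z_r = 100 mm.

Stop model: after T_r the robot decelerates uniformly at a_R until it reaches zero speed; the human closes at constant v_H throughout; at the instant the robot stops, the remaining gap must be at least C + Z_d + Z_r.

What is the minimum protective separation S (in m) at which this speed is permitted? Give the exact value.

S_min = 377/800 m = 0.4713 m

T_s = v_R/a_R = (1/2)/4 = 0.1250 s
robot in T_r: 0.5000·0.2000 = 0.1000 m
braking distance = 0.5000²/(2·4.0000) = 0.0312 m
human over T_r+T_s: 0.0000·(0.2000+0.1250) = 0.0000 m
residual clearance needed = 0.2000+0.0400+0.1000 = 0.3400 m
S_min ≈ 0.1000+0.0312+0.0000+0.3400  ⇒  S_min = 377/800 m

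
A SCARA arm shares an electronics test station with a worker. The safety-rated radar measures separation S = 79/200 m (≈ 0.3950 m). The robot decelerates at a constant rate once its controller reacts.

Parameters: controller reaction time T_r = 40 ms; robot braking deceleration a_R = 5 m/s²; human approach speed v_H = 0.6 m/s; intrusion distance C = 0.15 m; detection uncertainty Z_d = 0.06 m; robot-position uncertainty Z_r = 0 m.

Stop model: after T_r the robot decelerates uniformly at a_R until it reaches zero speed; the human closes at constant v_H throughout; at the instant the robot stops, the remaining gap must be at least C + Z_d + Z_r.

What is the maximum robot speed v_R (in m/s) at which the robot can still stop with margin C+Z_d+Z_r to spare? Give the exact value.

quadratic (1/10)·v² + (4/25)·v + (-161/1000) = 0
  disc = (4/25)² − 4·(1/10)·(-161/1000) = 9/100 ; √disc = 3/10
  v_R = (−(4/25) + 3/10) / (2·(1/10)) = 7/10 m/s
check:
stop time T_s = (7/10)/5 = 0.1400 s
robot covers v_R·T_r = 0.7000·0.0400 = 0.0280 m before braking
robot under decel: 0.7000²/(2·5.0000) = 0.0490 m
human closes 0.6000·0.1800 = 0.1080 m
margins: 0.1500+0.0600+0.0000 = 0.2100 m
sum ≈ 0.0280+0.0490+0.1080+0.2100 ≈ 0.3950 m = S ✓

v_R_max = 7/10 m/s = 0.7000 m/s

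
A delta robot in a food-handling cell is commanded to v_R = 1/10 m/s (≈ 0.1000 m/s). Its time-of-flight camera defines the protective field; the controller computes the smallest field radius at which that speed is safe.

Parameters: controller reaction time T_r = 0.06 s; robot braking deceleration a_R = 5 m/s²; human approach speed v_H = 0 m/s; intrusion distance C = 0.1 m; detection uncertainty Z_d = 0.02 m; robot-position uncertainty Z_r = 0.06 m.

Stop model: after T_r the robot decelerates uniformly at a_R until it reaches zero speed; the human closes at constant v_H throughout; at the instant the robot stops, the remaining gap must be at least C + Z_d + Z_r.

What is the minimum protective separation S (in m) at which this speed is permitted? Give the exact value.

braking lasts T_s = (1/10)/5 = 0.0200 s
robot in T_r: 0.1000·0.0600 = 0.0060 m
braking distance = 0.1000²/(2·5.0000) = 0.0010 m
human closes 0.0000·0.0800 = 0.0000 m
C+Z_d+Z_r = 0.1000+0.0200+0.0600 = 0.1800 m
S_min ≈ 0.0060+0.0010+0.0000+0.1800  ⇒  S_min = 187/1000 m

S_min = 187/1000 m = 0.1870 m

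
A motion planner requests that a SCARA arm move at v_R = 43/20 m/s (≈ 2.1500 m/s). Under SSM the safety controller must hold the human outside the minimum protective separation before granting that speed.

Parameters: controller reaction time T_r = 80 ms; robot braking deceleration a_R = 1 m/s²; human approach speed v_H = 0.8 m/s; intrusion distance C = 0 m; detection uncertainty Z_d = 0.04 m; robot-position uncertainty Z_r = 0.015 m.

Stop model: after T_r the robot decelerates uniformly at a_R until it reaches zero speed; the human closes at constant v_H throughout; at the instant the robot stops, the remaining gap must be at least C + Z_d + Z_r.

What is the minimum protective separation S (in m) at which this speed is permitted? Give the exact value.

stop time T_s = (43/20)/1 = 2.1500 s
robot in T_r: 2.1500·0.0800 = 0.1720 m
robot covers 2.1500·2.1500 − ½·1.0000·2.1500² = 2.3112 m while stopping
human over T_r+T_s: 0.8000·(0.0800+2.1500) = 1.7840 m
margins: 0.0000+0.0400+0.0150 = 0.0550 m
S_min ≈ 0.1720+2.3112+1.7840+0.0550  ⇒  S_min = 17289/4000 m

S_min = 17289/4000 m = 4.3223 m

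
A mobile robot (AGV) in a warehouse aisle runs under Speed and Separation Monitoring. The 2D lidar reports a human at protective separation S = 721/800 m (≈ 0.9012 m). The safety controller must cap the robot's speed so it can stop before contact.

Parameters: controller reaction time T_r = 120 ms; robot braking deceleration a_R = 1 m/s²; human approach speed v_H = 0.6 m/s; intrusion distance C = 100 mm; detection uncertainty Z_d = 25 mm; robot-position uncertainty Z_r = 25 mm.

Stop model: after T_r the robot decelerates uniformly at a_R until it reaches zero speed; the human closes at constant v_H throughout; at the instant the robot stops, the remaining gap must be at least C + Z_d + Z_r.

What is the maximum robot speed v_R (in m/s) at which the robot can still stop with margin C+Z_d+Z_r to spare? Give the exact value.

v_R_max = 13/20 m/s = 0.6500 m/s

quadratic (1/2)·v² + (18/25)·v + (-2717/4000) = 0
  disc = (18/25)² − 4·(1/2)·(-2717/4000) = 18769/10000 ; √disc = 137/100
  v_R = (−(18/25) + 137/100) / (2·(1/2)) = 13/20 m/s
check:
stop time T_s = (13/20)/1 = 0.6500 s
robot in T_r: 0.6500·0.1200 = 0.0780 m
robot under decel: 0.6500²/(2·1.0000) = 0.2112 m
human over T_r+T_s: 0.6000·(0.1200+0.6500) = 0.4620 m
C+Z_d+Z_r = 0.1000+0.0250+0.0250 = 0.1500 m
sum ≈ 0.0780+0.2112+0.4620+0.1500 ≈ 0.9012 m = S ✓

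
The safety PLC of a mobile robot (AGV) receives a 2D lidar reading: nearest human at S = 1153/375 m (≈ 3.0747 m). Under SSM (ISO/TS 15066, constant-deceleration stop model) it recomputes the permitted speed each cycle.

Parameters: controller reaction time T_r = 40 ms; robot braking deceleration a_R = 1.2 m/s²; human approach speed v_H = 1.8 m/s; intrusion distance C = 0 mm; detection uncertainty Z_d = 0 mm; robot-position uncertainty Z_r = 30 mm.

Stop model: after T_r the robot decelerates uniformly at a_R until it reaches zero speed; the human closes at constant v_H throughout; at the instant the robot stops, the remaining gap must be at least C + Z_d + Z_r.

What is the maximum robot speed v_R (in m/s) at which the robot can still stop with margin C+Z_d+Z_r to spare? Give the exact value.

quadratic (5/12)·v² + (77/50)·v + (-4459/1500) = 0
  disc = (77/50)² − 4·(5/12)·(-4459/1500) = 41209/5625 ; √disc = 203/75
  v_R = (−(77/50) + 203/75) / (2·(5/12)) = 7/5 m/s
check:
stop time T_s = (7/5)/(6/5) = 1.1667 s
robot covers v_R·T_r = 1.4000·0.0400 = 0.0560 m before braking
braking distance = 1.4000²/(2·1.2000) = 0.8167 m
human closes 1.8000·1.2067 = 2.1720 m
C+Z_d+Z_r = 0.0000+0.0000+0.0300 = 0.0300 m
sum ≈ 0.0560+0.8167+2.1720+0.0300 ≈ 3.0747 m = S ✓

v_R_max = 7/5 m/s = 1.4000 m/s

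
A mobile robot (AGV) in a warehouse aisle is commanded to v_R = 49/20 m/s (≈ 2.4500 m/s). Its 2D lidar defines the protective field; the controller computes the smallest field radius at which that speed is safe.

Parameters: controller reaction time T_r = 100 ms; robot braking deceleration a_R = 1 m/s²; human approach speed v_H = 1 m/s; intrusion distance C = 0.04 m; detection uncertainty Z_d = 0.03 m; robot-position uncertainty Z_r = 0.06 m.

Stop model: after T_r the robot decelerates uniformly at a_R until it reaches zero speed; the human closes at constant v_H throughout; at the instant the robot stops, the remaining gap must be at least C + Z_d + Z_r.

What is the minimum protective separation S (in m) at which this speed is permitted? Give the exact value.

S_min = 4741/800 m = 5.9262 m

braking lasts T_s = (49/20)/1 = 2.4500 s
robot in T_r: 2.4500·0.1000 = 0.2450 m
robot under decel: 2.4500²/(2·1.0000) = 3.0013 m
person approaches 1.0000·(0.1000+2.4500) = 2.5500 m
C+Z_d+Z_r = 0.0400+0.0300+0.0600 = 0.1300 m
S_min ≈ 0.2450+3.0013+2.5500+0.1300  ⇒  S_min = 4741/800 m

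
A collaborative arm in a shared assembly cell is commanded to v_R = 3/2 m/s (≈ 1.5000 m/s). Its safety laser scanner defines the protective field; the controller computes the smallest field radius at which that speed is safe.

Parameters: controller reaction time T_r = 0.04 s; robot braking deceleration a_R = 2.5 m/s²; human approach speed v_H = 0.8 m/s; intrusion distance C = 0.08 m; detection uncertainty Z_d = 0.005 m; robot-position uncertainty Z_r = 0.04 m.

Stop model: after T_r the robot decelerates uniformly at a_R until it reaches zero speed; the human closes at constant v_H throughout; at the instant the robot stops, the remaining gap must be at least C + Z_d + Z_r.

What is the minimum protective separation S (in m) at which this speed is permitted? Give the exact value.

S_min = 1147/1000 m = 1.1470 m

T_s = v_R/a_R = (3/2)/(5/2) = 0.6000 s
reaction-phase robot travel = 1.5000·0.0400 = 0.0600 m
robot under decel: 1.5000²/(2·2.5000) = 0.4500 m
person approaches 0.8000·(0.0400+0.6000) = 0.5120 m
margins: 0.0800+0.0050+0.0400 = 0.1250 m
S_min ≈ 0.0600+0.4500+0.5120+0.1250  ⇒  S_min = 1147/1000 m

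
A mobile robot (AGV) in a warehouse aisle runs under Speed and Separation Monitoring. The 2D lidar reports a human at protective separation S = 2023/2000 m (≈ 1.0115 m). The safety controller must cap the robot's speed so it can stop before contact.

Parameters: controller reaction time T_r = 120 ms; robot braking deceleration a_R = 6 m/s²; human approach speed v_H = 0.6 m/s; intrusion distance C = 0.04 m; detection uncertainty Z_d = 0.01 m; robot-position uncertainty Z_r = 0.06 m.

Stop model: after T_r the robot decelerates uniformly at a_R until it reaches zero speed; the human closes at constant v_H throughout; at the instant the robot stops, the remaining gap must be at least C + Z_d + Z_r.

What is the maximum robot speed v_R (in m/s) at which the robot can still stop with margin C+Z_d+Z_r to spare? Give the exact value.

v_R_max = 21/10 m/s = 2.1000 m/s

collect terms ⇒ (1/12)·v_R² + (11/50)·v_R + (-1659/2000) = 0
  disc = (11/50)² − 4·(1/12)·(-1659/2000) = 3249/10000 ; √disc = 57/100
  v_R = (−(11/50) + 57/100) / (2·(1/12)) = 21/10 m/s
check:
braking lasts T_s = (21/10)/6 = 0.3500 s
robot covers v_R·T_r = 2.1000·0.1200 = 0.2520 m before braking
braking distance = 2.1000²/(2·6.0000) = 0.3675 m
human over T_r+T_s: 0.6000·(0.1200+0.3500) = 0.2820 m
residual clearance needed = 0.0400+0.0100+0.0600 = 0.1100 m
sum ≈ 0.2520+0.3675+0.2820+0.1100 ≈ 1.0115 m = S ✓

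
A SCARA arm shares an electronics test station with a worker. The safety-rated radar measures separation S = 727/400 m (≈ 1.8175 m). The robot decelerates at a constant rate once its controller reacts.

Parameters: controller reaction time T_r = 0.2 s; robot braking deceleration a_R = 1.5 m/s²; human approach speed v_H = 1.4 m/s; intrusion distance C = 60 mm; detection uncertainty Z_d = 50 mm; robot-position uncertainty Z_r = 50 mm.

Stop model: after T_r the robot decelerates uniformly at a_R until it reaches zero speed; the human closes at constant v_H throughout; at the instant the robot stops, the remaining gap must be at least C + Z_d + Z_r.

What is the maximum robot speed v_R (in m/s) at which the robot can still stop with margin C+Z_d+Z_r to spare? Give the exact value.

v_R_max = 19/20 m/s = 0.9500 m/s

quadratic (1/3)·v² + (17/15)·v + (-551/400) = 0
  disc = (17/15)² − 4·(1/3)·(-551/400) = 2809/900 ; √disc = 53/30
  v_R = (−(17/15) + 53/30) / (2·(1/3)) = 19/20 m/s
check:
braking lasts T_s = (19/20)/(3/2) = 0.6333 s
reaction-phase robot travel = 0.9500·0.2000 = 0.1900 m
braking distance = 0.9500²/(2·1.5000) = 0.3008 m
human closes 1.4000·0.8333 = 1.1667 m
margins: 0.0600+0.0500+0.0500 = 0.1600 m
sum ≈ 0.1900+0.3008+1.1667+0.1600 ≈ 1.8175 m = S ✓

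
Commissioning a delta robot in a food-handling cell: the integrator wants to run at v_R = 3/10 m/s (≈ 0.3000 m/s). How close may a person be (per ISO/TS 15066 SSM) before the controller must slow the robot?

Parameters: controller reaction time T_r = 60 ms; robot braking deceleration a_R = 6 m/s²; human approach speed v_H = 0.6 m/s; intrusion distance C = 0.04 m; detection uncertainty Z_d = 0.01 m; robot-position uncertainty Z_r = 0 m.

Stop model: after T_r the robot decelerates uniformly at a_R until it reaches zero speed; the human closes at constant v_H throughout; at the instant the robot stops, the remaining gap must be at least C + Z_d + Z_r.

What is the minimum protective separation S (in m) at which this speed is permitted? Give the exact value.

braking lasts T_s = (3/10)/6 = 0.0500 s
reaction-phase robot travel = 0.3000·0.0600 = 0.0180 m
braking distance = 0.3000²/(2·6.0000) = 0.0075 m
human closes 0.6000·0.1100 = 0.0660 m
C+Z_d+Z_r = 0.0400+0.0100+0.0000 = 0.0500 m
S_min ≈ 0.0180+0.0075+0.0660+0.0500  ⇒  S_min = 283/2000 m

S_min = 283/2000 m = 0.1415 m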